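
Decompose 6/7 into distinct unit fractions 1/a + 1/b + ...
1/2 + 1/3 + 1/42

Greedy algorithm:
6/7: ceiling(7/6) = 2, use 1/2
5/14: ceiling(14/5) = 3, use 1/3
1/42: ceiling(42/1) = 42, use 1/42
Result: 6/7 = 1/2 + 1/3 + 1/42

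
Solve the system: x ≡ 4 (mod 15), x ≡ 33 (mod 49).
229

Using Chinese Remainder Theorem:
M = 15 × 49 = 735
M1 = 49, M2 = 15
y1 = 49^(-1) mod 15 = 4
y2 = 15^(-1) mod 49 = 36
x = (4×49×4 + 33×15×36) mod 735 = 229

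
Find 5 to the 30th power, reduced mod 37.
27

Repeated squaring. Binary of 30 = 11110.
5^1 ≡ 5 (mod 37); 5^2 ≡ 25 (mod 37); 5^4 ≡ 33 (mod 37); 5^8 ≡ 16 (mod 37); 5^16 ≡ 34 (mod 37)
5^30 = 5^2 × 5^4 × 5^8 × 5^16 ≡ 27 (mod 37)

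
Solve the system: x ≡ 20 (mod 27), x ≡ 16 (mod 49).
506

Using Chinese Remainder Theorem:
M = 27 × 49 = 1323
M1 = 49, M2 = 27
y1 = 49^(-1) mod 27 = 16
y2 = 27^(-1) mod 49 = 20
x = (20×49×16 + 16×27×20) mod 1323 = 506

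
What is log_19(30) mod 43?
5

Baby-step giant-step with step n = ⌈√43⌉ = 7.
Baby steps 19^j mod 43 (j:value) for j=0..6: 0:1, 1:19, 2:17, 3:22, 4:31, 5:30, 6:11.
h = 30 is already in the table at j=5, so x = 5.
Check: 19^5 ≡ 30 (mod 43).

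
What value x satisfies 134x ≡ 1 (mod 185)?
29

gcd(134, 185) = 1, so the inverse exists.
Extended Euclidean algorithm on (185, 134):
185 = 1 × 134 + 51  ⟹  51 = (1)·185 + (-1)·134
134 = 2 × 51 + 32  ⟹  32 = (-2)·185 + (3)·134
51 = 1 × 32 + 19  ⟹  19 = (3)·185 + (-4)·134
32 = 1 × 19 + 13  ⟹  13 = (-5)·185 + (7)·134
19 = 1 × 13 + 6  ⟹  6 = (8)·185 + (-11)·134
13 = 2 × 6 + 1  ⟹  1 = (-21)·185 + (29)·134
So (29)·134 ≡ 1 (mod 185), i.e. 134^(-1) ≡ 29 (mod 185).
Check: 134 × 29 = 3886 ≡ 1 (mod 185)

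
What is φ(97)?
96

97 = 97
φ(n) = n × ∏(1 - 1/p) for each prime p dividing n
φ(97) = 97 × (1 - 1/97) = 96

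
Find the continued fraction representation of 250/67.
[3; 1, 2, 1, 2, 1, 1, 2]

Euclidean algorithm steps:
250 = 3 × 67 + 49
67 = 1 × 49 + 18
49 = 2 × 18 + 13
18 = 1 × 13 + 5
13 = 2 × 5 + 3
5 = 1 × 3 + 2
3 = 1 × 2 + 1
2 = 2 × 1 + 0
Continued fraction: [3; 1, 2, 1, 2, 1, 1, 2]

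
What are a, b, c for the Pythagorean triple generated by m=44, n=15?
(1711, 1320, 2161)

Euclid's formula: a = m² - n², b = 2mn, c = m² + n²
m = 44, n = 15
a = 44² - 15² = 1936 - 225 = 1711
b = 2 × 44 × 15 = 1320
c = 44² + 15² = 1936 + 225 = 2161
Verification: 1711² + 1320² = 2927521 + 1742400 = 4669921 = 2161² ✓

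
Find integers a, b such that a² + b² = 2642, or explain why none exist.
31² + 41² (a=31, b=41)

Factorization: 2642 = 2 × 1321
By Fermat: n is sum of two squares iff every prime p ≡ 3 (mod 4) appears to even power.
All primes ≡ 3 (mod 4) appear to even power.
Search a = 0, 1, 2, … for 2642 - a² a perfect square: first hit at a = 31: 2642 - 961 = 1681 = 41².
2642 = 31² + 41² = 961 + 1681 ✓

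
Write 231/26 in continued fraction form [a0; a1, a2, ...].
[8; 1, 7, 1, 2]

Euclidean algorithm steps:
231 = 8 × 26 + 23
26 = 1 × 23 + 3
23 = 7 × 3 + 2
3 = 1 × 2 + 1
2 = 2 × 1 + 0
Continued fraction: [8; 1, 7, 1, 2]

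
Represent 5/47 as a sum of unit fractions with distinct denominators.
1/10 + 1/157 + 1/73790

Greedy algorithm:
5/47: ceiling(47/5) = 10, use 1/10
3/470: ceiling(470/3) = 157, use 1/157
1/73790: ceiling(73790/1) = 73790, use 1/73790
Result: 5/47 = 1/10 + 1/157 + 1/73790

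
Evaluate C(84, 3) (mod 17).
16

Using Lucas' theorem:
Write n=84 and k=3 in base 17:
n in base 17: [4, 16]
k in base 17: [0, 3]
C(84,3) mod 17 = ∏ C(n_i, k_i) mod 17
Digit binomials (mod 17): C(4,0) = 1; C(16,3) = 560 ≡ 16
Product: 1 × 16 = 16 ≡ 16 (mod 17)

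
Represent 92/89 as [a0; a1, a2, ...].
[1; 29, 1, 2]

Euclidean algorithm steps:
92 = 1 × 89 + 3
89 = 29 × 3 + 2
3 = 1 × 2 + 1
2 = 2 × 1 + 0
Continued fraction: [1; 29, 1, 2]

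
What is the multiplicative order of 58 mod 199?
9

199 is prime, so ord(58) divides φ(199) = 198.
Divisors of 198: 1, 2, 3, 6, 9, 11, 18, 22, 33, 66, 99, 198.
Repeated squaring: 58^1 ≡ 58, 58^2 ≡ 180, 58^4 ≡ 162, 58^8 ≡ 175, 58^16 ≡ 178, 58^32 ≡ 43, 58^64 ≡ 58, 58^128 ≡ 180 (mod 199).
Test 58^d mod 199 for each divisor d in increasing order:
58^1 ≡ 58
58^2 ≡ 180
58^3 = 58^2·58^1 ≡ 92
58^6 = 58^4·58^2 ≡ 106
58^9 = 58^8·58^1 ≡ 1  ← first divisor giving 1
The order is 9.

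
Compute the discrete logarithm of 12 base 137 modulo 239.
218

Baby-step giant-step with step n = ⌈√239⌉ = 16.
Baby steps 137^j mod 239 (j:value) for j=0..15: 0:1, 1:137, 2:127, 3:191, 4:116, 5:118, 6:153, 7:168, 8:72, 9:65, 10:62, 11:129, 12:226, 13:131, 14:22, 15:146.
Giant-step multiplier: 137^(-16) ≡ 137^(238-16) = 137^222 ≡ 197 (mod 239).
Giant steps γ_i = 12·197^i mod 239: γ_0=12, γ_1=213, γ_2=136, γ_3=24, γ_4=187, γ_5=33, γ_6=48, γ_7=135, γ_8=66, γ_9=96, γ_10=31, γ_11=132, γ_12=192, γ_13=62 (in table at j=10).
x = i·n + j = 13·16 + 10 = 218.
Check: 137^218 ≡ 12 (mod 239).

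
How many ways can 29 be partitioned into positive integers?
4565

p(n) counts ways to write n as a sum of positive integers (order ignored).
Euler's pentagonal recurrence: p(k) = p(k-1) + p(k-2) - p(k-5) - p(k-7) + p(k-12) + p(k-15) - ... (offsets j(3j∓1)/2, signs ++--, p(0)=1, p(<0)=0).
DP table for k = 0..28: p(0)=1, p(1)=1, p(2)=2, p(3)=3, p(4)=5, p(5)=7, p(6)=11, p(7)=15, p(8)=22, p(9)=30, p(10)=42, p(11)=56, p(12)=77, p(13)=101, p(14)=135, p(15)=176, p(16)=231, p(17)=297, p(18)=385, p(19)=490, p(20)=627, p(21)=792, p(22)=1002, p(23)=1255, p(24)=1575, p(25)=1958, p(26)=2436, p(27)=3010, p(28)=3718.
Final step: p(29) = p(28) + p(27) - p(24) - p(22) + p(17) + p(14) - p(7) - p(3)
= 3718 + 3010 - 1575 - 1002 + 297 + 135 - 15 - 3
= 4565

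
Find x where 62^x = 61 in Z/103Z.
66

Baby-step giant-step with step n = ⌈√103⌉ = 11.
Baby steps 62^j mod 103 (j:value) for j=0..10: 0:1, 1:62, 2:33, 3:89, 4:59, 5:53, 6:93, 7:101, 8:82, 9:37, 10:28.
Giant-step multiplier: 62^(-11) ≡ 62^(102-11) = 62^91 ≡ 48 (mod 103).
Giant steps γ_i = 61·48^i mod 103: γ_0=61, γ_1=44, γ_2=52, γ_3=24, γ_4=19, γ_5=88, γ_6=1 (in table at j=0).
x = i·n + j = 6·11 + 0 = 66.
Check: 62^66 ≡ 61 (mod 103).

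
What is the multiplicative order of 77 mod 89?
8

89 is prime, so ord(77) divides φ(89) = 88.
Divisors of 88: 1, 2, 4, 8, 11, 22, 44, 88.
Repeated squaring: 77^1 ≡ 77, 77^2 ≡ 55, 77^4 ≡ 88, 77^8 ≡ 1, 77^16 ≡ 1, 77^32 ≡ 1, 77^64 ≡ 1 (mod 89).
Test 77^d mod 89 for each divisor d in increasing order:
77^1 ≡ 77
77^2 ≡ 55
77^4 ≡ 88
77^8 ≡ 1  ← first divisor giving 1
The order is 8.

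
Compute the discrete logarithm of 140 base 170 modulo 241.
81

Baby-step giant-step with step n = ⌈√241⌉ = 16.
Baby steps 170^j mod 241 (j:value) for j=0..15: 0:1, 1:170, 2:221, 3:215, 4:159, 5:38, 6:194, 7:204, 8:217, 9:17, 10:239, 11:142, 12:40, 13:52, 14:164, 15:165.
Giant-step multiplier: 170^(-16) ≡ 170^(240-16) = 170^224 ≡ 100 (mod 241).
Giant steps γ_i = 140·100^i mod 241: γ_0=140, γ_1=22, γ_2=31, γ_3=208, γ_4=74, γ_5=170 (in table at j=1).
x = i·n + j = 5·16 + 1 = 81.
Check: 170^81 ≡ 140 (mod 241).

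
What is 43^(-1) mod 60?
7

gcd(43, 60) = 1, so the inverse exists.
Extended Euclidean algorithm on (60, 43):
60 = 1 × 43 + 17  ⟹  17 = (1)·60 + (-1)·43
43 = 2 × 17 + 9  ⟹  9 = (-2)·60 + (3)·43
17 = 1 × 9 + 8  ⟹  8 = (3)·60 + (-4)·43
9 = 1 × 8 + 1  ⟹  1 = (-5)·60 + (7)·43
So (7)·43 ≡ 1 (mod 60), i.e. 43^(-1) ≡ 7 (mod 60).
Check: 43 × 7 = 301 ≡ 1 (mod 60)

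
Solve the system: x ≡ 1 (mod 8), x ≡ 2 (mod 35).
177

Using Chinese Remainder Theorem:
M = 8 × 35 = 280
M1 = 35, M2 = 8
y1 = 35^(-1) mod 8 = 3
y2 = 8^(-1) mod 35 = 22
x = (1×35×3 + 2×8×22) mod 280 = 177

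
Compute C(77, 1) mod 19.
1

Using Lucas' theorem:
Write n=77 and k=1 in base 19:
n in base 19: [4, 1]
k in base 19: [0, 1]
C(77,1) mod 19 = ∏ C(n_i, k_i) mod 19
Digit binomials (mod 19): C(4,0) = 1; C(1,1) = 1
Product: 1 × 1 = 1 ≡ 1 (mod 19)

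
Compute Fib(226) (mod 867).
463

Matrix identity: Q^n = [[F_(n+1), F_n], [F_n, F_(n-1)]] with Q = [[1,1],[1,0]].
n = 226 = 11100010₂. Square-and-multiply, entries mod 867:
Q^1 = [[1,1],[1,0]]
Q^3 = (Q^1)²·Q = [[3,2],[2,1]]
Q^7 = (Q^3)²·Q = [[21,13],[13,8]]
Q^14 = (Q^7)² = [[610,377],[377,233]]
Q^28 = (Q^14)² = [[98,489],[489,476]]
Q^56 = (Q^28)² = [[763,645],[645,118]]
Q^113 = (Q^56)²·Q = [[637,277],[277,360]]
Q^226 = (Q^113)² = [[446,463],[463,850]]
F_226 mod 867 = Q^226[0][1] = 463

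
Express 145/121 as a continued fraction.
[1; 5, 24]

Euclidean algorithm steps:
145 = 1 × 121 + 24
121 = 5 × 24 + 1
24 = 24 × 1 + 0
Continued fraction: [1; 5, 24]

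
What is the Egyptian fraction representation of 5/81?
1/17 + 1/345 + 1/158355

Greedy algorithm:
5/81: ceiling(81/5) = 17, use 1/17
4/1377: ceiling(1377/4) = 345, use 1/345
1/158355: ceiling(158355/1) = 158355, use 1/158355
Result: 5/81 = 1/17 + 1/345 + 1/158355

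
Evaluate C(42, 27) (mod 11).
4

Using Lucas' theorem:
Write n=42 and k=27 in base 11:
n in base 11: [3, 9]
k in base 11: [2, 5]
C(42,27) mod 11 = ∏ C(n_i, k_i) mod 11
Digit binomials (mod 11): C(3,2) = 3; C(9,5) = 126 ≡ 5
Product: 3 × 5 = 15 ≡ 4 (mod 11)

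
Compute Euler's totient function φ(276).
88

276 = 2^2 × 3 × 23
φ(n) = n × ∏(1 - 1/p) for each prime p dividing n
φ(276) = 276 × (1 - 1/2) × (1 - 1/3) × (1 - 1/23) = 88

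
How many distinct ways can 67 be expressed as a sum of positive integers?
2679689

p(n) counts ways to write n as a sum of positive integers (order ignored).
Euler's pentagonal recurrence: p(k) = p(k-1) + p(k-2) - p(k-5) - p(k-7) + p(k-12) + p(k-15) - ... (offsets j(3j∓1)/2, signs ++--, p(0)=1, p(<0)=0).
DP table for k = 0..66: p(0)=1, p(1)=1, p(2)=2, p(3)=3, p(4)=5, p(5)=7, p(6)=11, p(7)=15, p(8)=22, p(9)=30, p(10)=42, p(11)=56, p(12)=77, p(13)=101, p(14)=135, p(15)=176, p(16)=231, p(17)=297, p(18)=385, p(19)=490, p(20)=627, p(21)=792, p(22)=1002, p(23)=1255, p(24)=1575, p(25)=1958, p(26)=2436, p(27)=3010, p(28)=3718, p(29)=4565, p(30)=5604, p(31)=6842, p(32)=8349, p(33)=10143, p(34)=12310, p(35)=14883, p(36)=17977, p(37)=21637, p(38)=26015, p(39)=31185, p(40)=37338, p(41)=44583, p(42)=53174, p(43)=63261, p(44)=75175, p(45)=89134, p(46)=105558, p(47)=124754, p(48)=147273, p(49)=173525, p(50)=204226, p(51)=239943, p(52)=281589, p(53)=329931, p(54)=386155, p(55)=451276, p(56)=526823, p(57)=614154, p(58)=715220, p(59)=831820, p(60)=966467, p(61)=1121505, p(62)=1300156, p(63)=1505499, p(64)=1741630, p(65)=2012558, p(66)=2323520.
Final step: p(67) = p(66) + p(65) - p(62) - p(60) + p(55) + p(52) - p(45) - p(41) + p(32) + p(27) - p(16) - p(10)
= 2323520 + 2012558 - 1300156 - 966467 + 451276 + 281589 - 89134 - 44583 + 8349 + 3010 - 231 - 42
= 2679689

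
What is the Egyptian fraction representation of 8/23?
1/3 + 1/69

Greedy algorithm:
8/23: ceiling(23/8) = 3, use 1/3
1/69: ceiling(69/1) = 69, use 1/69
Result: 8/23 = 1/3 + 1/69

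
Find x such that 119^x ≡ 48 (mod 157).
46

Baby-step giant-step with step n = ⌈√157⌉ = 13.
Baby steps 119^j mod 157 (j:value) for j=0..12: 0:1, 1:119, 2:31, 3:78, 4:19, 5:63, 6:118, 7:69, 8:47, 9:98, 10:44, 11:55, 12:108.
Giant-step multiplier: 119^(-13) ≡ 119^(156-13) = 119^143 ≡ 107 (mod 157).
Giant steps γ_i = 48·107^i mod 157: γ_0=48, γ_1=112, γ_2=52, γ_3=69 (in table at j=7).
x = i·n + j = 3·13 + 7 = 46.
Check: 119^46 ≡ 48 (mod 157).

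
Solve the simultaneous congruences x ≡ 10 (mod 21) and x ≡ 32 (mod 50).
682

Using Chinese Remainder Theorem:
M = 21 × 50 = 1050
M1 = 50, M2 = 21
y1 = 50^(-1) mod 21 = 8
y2 = 21^(-1) mod 50 = 31
x = (10×50×8 + 32×21×31) mod 1050 = 682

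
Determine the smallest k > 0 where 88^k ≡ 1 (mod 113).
56

113 is prime, so ord(88) divides φ(113) = 112.
Divisors of 112: 1, 2, 4, 7, 8, 14, 16, 28, 56, 112.
Repeated squaring: 88^1 ≡ 88, 88^2 ≡ 60, 88^4 ≡ 97, 88^8 ≡ 30, 88^16 ≡ 109, 88^32 ≡ 16, 88^64 ≡ 30 (mod 113).
Test 88^d mod 113 for each divisor d in increasing order:
88^1 ≡ 88
88^2 ≡ 60
88^4 ≡ 97
88^7 = 88^4·88^2·88^1 ≡ 44
88^8 ≡ 30
88^14 = 88^8·88^4·88^2 ≡ 15
88^16 ≡ 109
88^28 = 88^16·88^8·88^4 ≡ 112
88^56 = 88^32·88^16·88^8 ≡ 1  ← first divisor giving 1
The order is 56.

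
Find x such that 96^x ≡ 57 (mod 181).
71

Baby-step giant-step with step n = ⌈√181⌉ = 14.
Baby steps 96^j mod 181 (j:value) for j=0..13: 0:1, 1:96, 2:166, 3:8, 4:44, 5:61, 6:64, 7:171, 8:126, 9:150, 10:101, 11:103, 12:114, 13:84.
Giant-step multiplier: 96^(-14) ≡ 96^(180-14) = 96^166 ≡ 143 (mod 181).
Giant steps γ_i = 57·143^i mod 181: γ_0=57, γ_1=6, γ_2=134, γ_3=157, γ_4=7, γ_5=96 (in table at j=1).
x = i·n + j = 5·14 + 1 = 71.
Check: 96^71 ≡ 57 (mod 181).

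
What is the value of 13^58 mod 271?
106

Repeated squaring. Binary of 58 = 111010.
13^1 ≡ 13 (mod 271); 13^2 ≡ 169 (mod 271); 13^4 ≡ 106 (mod 271); 13^8 ≡ 125 (mod 271); 13^16 ≡ 178 (mod 271); 13^32 ≡ 248 (mod 271)
13^58 = 13^2 × 13^8 × 13^16 × 13^32 ≡ 106 (mod 271)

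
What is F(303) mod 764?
58

Matrix identity: Q^n = [[F_(n+1), F_n], [F_n, F_(n-1)]] with Q = [[1,1],[1,0]].
n = 303 = 100101111₂. Square-and-multiply, entries mod 764:
Q^1 = [[1,1],[1,0]]
Q^2 = (Q^1)² = [[2,1],[1,1]]
Q^4 = (Q^2)² = [[5,3],[3,2]]
Q^9 = (Q^4)²·Q = [[55,34],[34,21]]
Q^18 = (Q^9)² = [[361,292],[292,69]]
Q^37 = (Q^18)²·Q = [[401,137],[137,264]]
Q^75 = (Q^37)²·Q = [[219,30],[30,189]]
Q^151 = (Q^75)²·Q = [[745,729],[729,16]]
Q^303 = (Q^151)²·Q = [[163,58],[58,105]]
F_303 mod 764 = Q^303[0][1] = 58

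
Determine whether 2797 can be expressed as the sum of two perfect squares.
14² + 51² (a=14, b=51)

Factorization: 2797 = 2797
By Fermat: n is sum of two squares iff every prime p ≡ 3 (mod 4) appears to even power.
All primes ≡ 3 (mod 4) appear to even power.
Search a = 0, 1, 2, … for 2797 - a² a perfect square: first hit at a = 14: 2797 - 196 = 2601 = 51².
2797 = 14² + 51² = 196 + 2601 ✓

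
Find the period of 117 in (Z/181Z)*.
15

181 is prime, so ord(117) divides φ(181) = 180.
Divisors of 180: 1, 2, 3, 4, 5, 6, 9, 10, 12, 15, 18, 20, 30, 36, 45, 60, 90, 180.
Repeated squaring: 117^1 ≡ 117, 117^2 ≡ 114, 117^4 ≡ 145, 117^8 ≡ 29, 117^16 ≡ 117, 117^32 ≡ 114, 117^64 ≡ 145, 117^128 ≡ 29 (mod 181).
Test 117^d mod 181 for each divisor d in increasing order:
117^1 ≡ 117
117^2 ≡ 114
117^3 = 117^2·117^1 ≡ 125
117^4 ≡ 145
117^5 = 117^4·117^1 ≡ 132
117^6 = 117^4·117^2 ≡ 59
117^9 = 117^8·117^1 ≡ 135
117^10 = 117^8·117^2 ≡ 48
117^12 = 117^8·117^4 ≡ 42
117^15 = 117^8·117^4·117^2·117^1 ≡ 1  ← first divisor giving 1
The order is 15.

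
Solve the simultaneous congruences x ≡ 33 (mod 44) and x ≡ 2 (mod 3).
77

Using Chinese Remainder Theorem:
M = 44 × 3 = 132
M1 = 3, M2 = 44
y1 = 3^(-1) mod 44 = 15
y2 = 44^(-1) mod 3 = 2
x = (33×3×15 + 2×44×2) mod 132 = 77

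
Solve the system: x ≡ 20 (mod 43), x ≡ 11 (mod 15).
536

Using Chinese Remainder Theorem:
M = 43 × 15 = 645
M1 = 15, M2 = 43
y1 = 15^(-1) mod 43 = 23
y2 = 43^(-1) mod 15 = 7
x = (20×15×23 + 11×43×7) mod 645 = 536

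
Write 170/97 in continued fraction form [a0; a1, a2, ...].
[1; 1, 3, 24]

Euclidean algorithm steps:
170 = 1 × 97 + 73
97 = 1 × 73 + 24
73 = 3 × 24 + 1
24 = 24 × 1 + 0
Continued fraction: [1; 1, 3, 24]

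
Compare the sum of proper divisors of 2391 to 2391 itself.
deficient

Proper divisors of 2391: sum = 1 + 3 + 797 = 801
Since 801 < 2391, 2391 is deficient.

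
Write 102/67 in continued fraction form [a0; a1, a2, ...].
[1; 1, 1, 10, 1, 2]

Euclidean algorithm steps:
102 = 1 × 67 + 35
67 = 1 × 35 + 32
35 = 1 × 32 + 3
32 = 10 × 3 + 2
3 = 1 × 2 + 1
2 = 2 × 1 + 0
Continued fraction: [1; 1, 1, 10, 1, 2]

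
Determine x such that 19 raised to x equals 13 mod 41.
39

Baby-step giant-step with step n = ⌈√41⌉ = 7.
Baby steps 19^j mod 41 (j:value) for j=0..6: 0:1, 1:19, 2:33, 3:12, 4:23, 5:27, 6:21.
Giant-step multiplier: 19^(-7) ≡ 19^(40-7) = 19^33 ≡ 26 (mod 41).
Giant steps γ_i = 13·26^i mod 41: γ_0=13, γ_1=10, γ_2=14, γ_3=36, γ_4=34, γ_5=23 (in table at j=4).
x = i·n + j = 5·7 + 4 = 39.
Check: 19^39 ≡ 13 (mod 41).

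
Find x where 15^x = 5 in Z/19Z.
8

Baby-step giant-step with step n = ⌈√19⌉ = 5.
Baby steps 15^j mod 19 (j:value) for j=0..4: 0:1, 1:15, 2:16, 3:12, 4:9.
Giant-step multiplier: 15^(-5) ≡ 15^(18-5) = 15^13 ≡ 10 (mod 19).
Giant steps γ_i = 5·10^i mod 19: γ_0=5, γ_1=12 (in table at j=3).
x = i·n + j = 1·5 + 3 = 8.
Check: 15^8 ≡ 5 (mod 19).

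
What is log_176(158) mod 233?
187

Baby-step giant-step with step n = ⌈√233⌉ = 16.
Baby steps 176^j mod 233 (j:value) for j=0..15: 0:1, 1:176, 2:220, 3:42, 4:169, 5:153, 6:133, 7:108, 8:135, 9:227, 10:109, 11:78, 12:214, 13:151, 14:14, 15:134.
Giant-step multiplier: 176^(-16) ≡ 176^(232-16) = 176^216 ≡ 32 (mod 233).
Giant steps γ_i = 158·32^i mod 233: γ_0=158, γ_1=163, γ_2=90, γ_3=84, γ_4=125, γ_5=39, γ_6=83, γ_7=93, γ_8=180, γ_9=168, γ_10=17, γ_11=78 (in table at j=11).
x = i·n + j = 11·16 + 11 = 187.
Check: 176^187 ≡ 158 (mod 233).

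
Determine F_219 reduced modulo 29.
5

Matrix identity: Q^n = [[F_(n+1), F_n], [F_n, F_(n-1)]] with Q = [[1,1],[1,0]].
n = 219 = 11011011₂. Square-and-multiply, entries mod 29:
Q^1 = [[1,1],[1,0]]
Q^3 = (Q^1)²·Q = [[3,2],[2,1]]
Q^6 = (Q^3)² = [[13,8],[8,5]]
Q^13 = (Q^6)²·Q = [[0,1],[1,28]]
Q^27 = (Q^13)²·Q = [[0,1],[1,28]]
Q^54 = (Q^27)² = [[1,28],[28,2]]
Q^109 = (Q^54)²·Q = [[28,2],[2,26]]
Q^219 = (Q^109)²·Q = [[26,5],[5,21]]
F_219 mod 29 = Q^219[0][1] = 5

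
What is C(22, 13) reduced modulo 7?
0

Using Lucas' theorem:
Write n=22 and k=13 in base 7:
n in base 7: [3, 1]
k in base 7: [1, 6]
C(22,13) mod 7 = ∏ C(n_i, k_i) mod 7
Digit binomials (mod 7): C(3,1) = 3; C(1,6) = 0 (k_i > n_i)
Product: 3 × 0 = 0 ≡ 0 (mod 7)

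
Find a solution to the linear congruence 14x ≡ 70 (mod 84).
x ≡ 5 (mod 6)

gcd(14, 84) = 14, which divides 70, so solutions exist.
Divide through by 14: x ≡ 5 (mod 6).
The coefficient of x is now 1, so x ≡ 5 (mod 6).
Check: 14 × 5 = 70 ≡ 70 (mod 84).
x ≡ 5 (mod 6), giving 14 solutions mod 84.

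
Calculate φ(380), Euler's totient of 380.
144

380 = 2^2 × 5 × 19
φ(n) = n × ∏(1 - 1/p) for each prime p dividing n
φ(380) = 380 × (1 - 1/2) × (1 - 1/5) × (1 - 1/19) = 144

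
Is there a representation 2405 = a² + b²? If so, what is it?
2² + 49² (a=2, b=49)

Factorization: 2405 = 5 × 13 × 37
By Fermat: n is sum of two squares iff every prime p ≡ 3 (mod 4) appears to even power.
All primes ≡ 3 (mod 4) appear to even power.
Search a = 0, 1, 2, … for 2405 - a² a perfect square: first hit at a = 2: 2405 - 4 = 2401 = 49².
2405 = 2² + 49² = 4 + 2401 ✓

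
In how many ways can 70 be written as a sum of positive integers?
4087968

p(n) counts ways to write n as a sum of positive integers (order ignored).
Euler's pentagonal recurrence: p(k) = p(k-1) + p(k-2) - p(k-5) - p(k-7) + p(k-12) + p(k-15) - ... (offsets j(3j∓1)/2, signs ++--, p(0)=1, p(<0)=0).
DP table for k = 0..69: p(0)=1, p(1)=1, p(2)=2, p(3)=3, p(4)=5, p(5)=7, p(6)=11, p(7)=15, p(8)=22, p(9)=30, p(10)=42, p(11)=56, p(12)=77, p(13)=101, p(14)=135, p(15)=176, p(16)=231, p(17)=297, p(18)=385, p(19)=490, p(20)=627, p(21)=792, p(22)=1002, p(23)=1255, p(24)=1575, p(25)=1958, p(26)=2436, p(27)=3010, p(28)=3718, p(29)=4565, p(30)=5604, p(31)=6842, p(32)=8349, p(33)=10143, p(34)=12310, p(35)=14883, p(36)=17977, p(37)=21637, p(38)=26015, p(39)=31185, p(40)=37338, p(41)=44583, p(42)=53174, p(43)=63261, p(44)=75175, p(45)=89134, p(46)=105558, p(47)=124754, p(48)=147273, p(49)=173525, p(50)=204226, p(51)=239943, p(52)=281589, p(53)=329931, p(54)=386155, p(55)=451276, p(56)=526823, p(57)=614154, p(58)=715220, p(59)=831820, p(60)=966467, p(61)=1121505, p(62)=1300156, p(63)=1505499, p(64)=1741630, p(65)=2012558, p(66)=2323520, p(67)=2679689, p(68)=3087735, p(69)=3554345.
Final step: p(70) = p(69) + p(68) - p(65) - p(63) + p(58) + p(55) - p(48) - p(44) + p(35) + p(30) - p(19) - p(13) + p(0)
= 3554345 + 3087735 - 2012558 - 1505499 + 715220 + 451276 - 147273 - 75175 + 14883 + 5604 - 490 - 101 + 1
= 4087968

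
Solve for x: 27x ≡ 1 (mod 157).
64

gcd(27, 157) = 1, so the inverse exists.
Extended Euclidean algorithm on (157, 27):
157 = 5 × 27 + 22  ⟹  22 = (1)·157 + (-5)·27
27 = 1 × 22 + 5  ⟹  5 = (-1)·157 + (6)·27
22 = 4 × 5 + 2  ⟹  2 = (5)·157 + (-29)·27
5 = 2 × 2 + 1  ⟹  1 = (-11)·157 + (64)·27
So (64)·27 ≡ 1 (mod 157), i.e. 27^(-1) ≡ 64 (mod 157).
Check: 27 × 64 = 1728 ≡ 1 (mod 157)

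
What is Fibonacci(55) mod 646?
305

Matrix identity: Q^n = [[F_(n+1), F_n], [F_n, F_(n-1)]] with Q = [[1,1],[1,0]].
n = 55 = 110111₂. Square-and-multiply, entries mod 646:
Q^1 = [[1,1],[1,0]]
Q^3 = (Q^1)²·Q = [[3,2],[2,1]]
Q^6 = (Q^3)² = [[13,8],[8,5]]
Q^13 = (Q^6)²·Q = [[377,233],[233,144]]
Q^27 = (Q^13)²·Q = [[625,34],[34,591]]
Q^55 = (Q^27)²·Q = [[305,305],[305,0]]
F_55 mod 646 = Q^55[0][1] = 305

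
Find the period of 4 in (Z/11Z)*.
5

11 is prime, so ord(4) divides φ(11) = 10.
Divisors of 10: 1, 2, 5, 10.
Repeated squaring: 4^1 ≡ 4, 4^2 ≡ 5, 4^4 ≡ 3, 4^8 ≡ 9 (mod 11).
Test 4^d mod 11 for each divisor d in increasing order:
4^1 ≡ 4
4^2 ≡ 5
4^5 = 4^4·4^1 ≡ 1  ← first divisor giving 1
The order is 5.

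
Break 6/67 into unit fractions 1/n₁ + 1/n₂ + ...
1/12 + 1/161 + 1/129444

Greedy algorithm:
6/67: ceiling(67/6) = 12, use 1/12
5/804: ceiling(804/5) = 161, use 1/161
1/129444: ceiling(129444/1) = 129444, use 1/129444
Result: 6/67 = 1/12 + 1/161 + 1/129444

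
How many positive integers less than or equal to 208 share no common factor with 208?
96

208 = 2^4 × 13
φ(n) = n × ∏(1 - 1/p) for each prime p dividing n
φ(208) = 208 × (1 - 1/2) × (1 - 1/13) = 96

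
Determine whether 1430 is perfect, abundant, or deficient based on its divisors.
abundant

Proper divisors of 1430: sum = 1 + 2 + 5 + 10 + 11 + 13 + 22 + 26 + 55 + 65 + 110 + 130 + 143 + 286 + 715 = 1594
Since 1594 > 1430, 1430 is abundant.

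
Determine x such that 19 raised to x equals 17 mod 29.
21

Baby-step giant-step with step n = ⌈√29⌉ = 6.
Baby steps 19^j mod 29 (j:value) for j=0..5: 0:1, 1:19, 2:13, 3:15, 4:24, 5:21.
Giant-step multiplier: 19^(-6) ≡ 19^(28-6) = 19^22 ≡ 4 (mod 29).
Giant steps γ_i = 17·4^i mod 29: γ_0=17, γ_1=10, γ_2=11, γ_3=15 (in table at j=3).
x = i·n + j = 3·6 + 3 = 21.
Check: 19^21 ≡ 17 (mod 29).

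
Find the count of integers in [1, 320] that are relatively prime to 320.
128

320 = 2^6 × 5
φ(n) = n × ∏(1 - 1/p) for each prime p dividing n
φ(320) = 320 × (1 - 1/2) × (1 - 1/5) = 128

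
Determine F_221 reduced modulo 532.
233

Matrix identity: Q^n = [[F_(n+1), F_n], [F_n, F_(n-1)]] with Q = [[1,1],[1,0]].
n = 221 = 11011101₂. Square-and-multiply, entries mod 532:
Q^1 = [[1,1],[1,0]]
Q^3 = (Q^1)²·Q = [[3,2],[2,1]]
Q^6 = (Q^3)² = [[13,8],[8,5]]
Q^13 = (Q^6)²·Q = [[377,233],[233,144]]
Q^27 = (Q^13)²·Q = [[207,110],[110,97]]
Q^55 = (Q^27)²·Q = [[77,153],[153,456]]
Q^110 = (Q^55)² = [[78,153],[153,457]]
Q^221 = (Q^110)²·Q = [[160,233],[233,459]]
F_221 mod 532 = Q^221[0][1] = 233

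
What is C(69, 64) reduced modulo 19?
13

Using Lucas' theorem:
Write n=69 and k=64 in base 19:
n in base 19: [3, 12]
k in base 19: [3, 7]
C(69,64) mod 19 = ∏ C(n_i, k_i) mod 19
Digit binomials (mod 19): C(3,3) = 1; C(12,7) = 792 ≡ 13
Product: 1 × 13 = 13 ≡ 13 (mod 19)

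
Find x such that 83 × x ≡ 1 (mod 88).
35

gcd(83, 88) = 1, so the inverse exists.
Extended Euclidean algorithm on (88, 83):
88 = 1 × 83 + 5  ⟹  5 = (1)·88 + (-1)·83
83 = 16 × 5 + 3  ⟹  3 = (-16)·88 + (17)·83
5 = 1 × 3 + 2  ⟹  2 = (17)·88 + (-18)·83
3 = 1 × 2 + 1  ⟹  1 = (-33)·88 + (35)·83
So (35)·83 ≡ 1 (mod 88), i.e. 83^(-1) ≡ 35 (mod 88).
Check: 83 × 35 = 2905 ≡ 1 (mod 88)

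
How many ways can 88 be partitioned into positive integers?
44108109

p(n) counts ways to write n as a sum of positive integers (order ignored).
Euler's pentagonal recurrence: p(k) = p(k-1) + p(k-2) - p(k-5) - p(k-7) + p(k-12) + p(k-15) - ... (offsets j(3j∓1)/2, signs ++--, p(0)=1, p(<0)=0).
DP table for k = 0..87: p(0)=1, p(1)=1, p(2)=2, p(3)=3, p(4)=5, p(5)=7, p(6)=11, p(7)=15, p(8)=22, p(9)=30, p(10)=42, p(11)=56, p(12)=77, p(13)=101, p(14)=135, p(15)=176, p(16)=231, p(17)=297, p(18)=385, p(19)=490, p(20)=627, p(21)=792, p(22)=1002, p(23)=1255, p(24)=1575, p(25)=1958, p(26)=2436, p(27)=3010, p(28)=3718, p(29)=4565, p(30)=5604, p(31)=6842, p(32)=8349, p(33)=10143, p(34)=12310, p(35)=14883, p(36)=17977, p(37)=21637, p(38)=26015, p(39)=31185, p(40)=37338, p(41)=44583, p(42)=53174, p(43)=63261, p(44)=75175, p(45)=89134, p(46)=105558, p(47)=124754, p(48)=147273, p(49)=173525, p(50)=204226, p(51)=239943, p(52)=281589, p(53)=329931, p(54)=386155, p(55)=451276, p(56)=526823, p(57)=614154, p(58)=715220, p(59)=831820, p(60)=966467, p(61)=1121505, p(62)=1300156, p(63)=1505499, p(64)=1741630, p(65)=2012558, p(66)=2323520, p(67)=2679689, p(68)=3087735, p(69)=3554345, p(70)=4087968, p(71)=4697205, p(72)=5392783, p(73)=6185689, p(74)=7089500, p(75)=8118264, p(76)=9289091, p(77)=10619863, p(78)=12132164, p(79)=13848650, p(80)=15796476, p(81)=18004327, p(82)=20506255, p(83)=23338469, p(84)=26543660, p(85)=30167357, p(86)=34262962, p(87)=38887673.
Final step: p(88) = p(87) + p(86) - p(83) - p(81) + p(76) + p(73) - p(66) - p(62) + p(53) + p(48) - p(37) - p(31) + p(18) + p(11)
= 38887673 + 34262962 - 23338469 - 18004327 + 9289091 + 6185689 - 2323520 - 1300156 + 329931 + 147273 - 21637 - 6842 + 385 + 56
= 44108109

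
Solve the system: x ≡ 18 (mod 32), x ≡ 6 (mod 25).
306

Using Chinese Remainder Theorem:
M = 32 × 25 = 800
M1 = 25, M2 = 32
y1 = 25^(-1) mod 32 = 9
y2 = 32^(-1) mod 25 = 18
x = (18×25×9 + 6×32×18) mod 800 = 306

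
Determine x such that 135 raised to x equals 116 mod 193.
107

Baby-step giant-step with step n = ⌈√193⌉ = 14.
Baby steps 135^j mod 193 (j:value) for j=0..13: 0:1, 1:135, 2:83, 3:11, 4:134, 5:141, 6:121, 7:123, 8:7, 9:173, 10:2, 11:77, 12:166, 13:22.
Giant-step multiplier: 135^(-14) ≡ 135^(192-14) = 135^178 ≡ 175 (mod 193).
Giant steps γ_i = 116·175^i mod 193: γ_0=116, γ_1=35, γ_2=142, γ_3=146, γ_4=74, γ_5=19, γ_6=44, γ_7=173 (in table at j=9).
x = i·n + j = 7·14 + 9 = 107.
Check: 135^107 ≡ 116 (mod 193).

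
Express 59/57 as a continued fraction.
[1; 28, 2]

Euclidean algorithm steps:
59 = 1 × 57 + 2
57 = 28 × 2 + 1
2 = 2 × 1 + 0
Continued fraction: [1; 28, 2]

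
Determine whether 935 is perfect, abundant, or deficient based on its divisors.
deficient

Proper divisors of 935: sum = 1 + 5 + 11 + 17 + 55 + 85 + 187 = 361
Since 361 < 935, 935 is deficient.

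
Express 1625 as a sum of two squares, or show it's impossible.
5² + 40² (a=5, b=40)

Factorization: 1625 = 5^3 × 13
By Fermat: n is sum of two squares iff every prime p ≡ 3 (mod 4) appears to even power.
All primes ≡ 3 (mod 4) appear to even power.
Search a = 0, 1, 2, … for 1625 - a² a perfect square: first hit at a = 5: 1625 - 25 = 1600 = 40².
1625 = 5² + 40² = 25 + 1600 ✓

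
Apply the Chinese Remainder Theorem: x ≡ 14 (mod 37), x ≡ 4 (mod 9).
310

Using Chinese Remainder Theorem:
M = 37 × 9 = 333
M1 = 9, M2 = 37
y1 = 9^(-1) mod 37 = 33
y2 = 37^(-1) mod 9 = 1
x = (14×9×33 + 4×37×1) mod 333 = 310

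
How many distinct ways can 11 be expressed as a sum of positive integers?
56

p(n) counts ways to write n as a sum of positive integers (order ignored).
Euler's pentagonal recurrence: p(k) = p(k-1) + p(k-2) - p(k-5) - p(k-7) + p(k-12) + p(k-15) - ... (offsets j(3j∓1)/2, signs ++--, p(0)=1, p(<0)=0).
DP table for k = 0..10: p(0)=1, p(1)=1, p(2)=2, p(3)=3, p(4)=5, p(5)=7, p(6)=11, p(7)=15, p(8)=22, p(9)=30, p(10)=42.
Final step: p(11) = p(10) + p(9) - p(6) - p(4)
= 42 + 30 - 11 - 5
= 56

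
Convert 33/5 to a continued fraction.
[6; 1, 1, 2]

Euclidean algorithm steps:
33 = 6 × 5 + 3
5 = 1 × 3 + 2
3 = 1 × 2 + 1
2 = 2 × 1 + 0
Continued fraction: [6; 1, 1, 2]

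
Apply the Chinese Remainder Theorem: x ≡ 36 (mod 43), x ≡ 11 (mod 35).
466

Using Chinese Remainder Theorem:
M = 43 × 35 = 1505
M1 = 35, M2 = 43
y1 = 35^(-1) mod 43 = 16
y2 = 43^(-1) mod 35 = 22
x = (36×35×16 + 11×43×22) mod 1505 = 466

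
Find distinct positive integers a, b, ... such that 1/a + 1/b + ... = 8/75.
1/10 + 1/150

Greedy algorithm:
8/75: ceiling(75/8) = 10, use 1/10
1/150: ceiling(150/1) = 150, use 1/150
Result: 8/75 = 1/10 + 1/150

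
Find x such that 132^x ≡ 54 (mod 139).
8

Baby-step giant-step with step n = ⌈√139⌉ = 12.
Baby steps 132^j mod 139 (j:value) for j=0..11: 0:1, 1:132, 2:49, 3:74, 4:38, 5:12, 6:55, 7:32, 8:54, 9:39, 10:5, 11:104.
h = 54 is already in the table at j=8, so x = 8.
Check: 132^8 ≡ 54 (mod 139).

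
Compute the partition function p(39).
31185

p(n) counts ways to write n as a sum of positive integers (order ignored).
Euler's pentagonal recurrence: p(k) = p(k-1) + p(k-2) - p(k-5) - p(k-7) + p(k-12) + p(k-15) - ... (offsets j(3j∓1)/2, signs ++--, p(0)=1, p(<0)=0).
DP table for k = 0..38: p(0)=1, p(1)=1, p(2)=2, p(3)=3, p(4)=5, p(5)=7, p(6)=11, p(7)=15, p(8)=22, p(9)=30, p(10)=42, p(11)=56, p(12)=77, p(13)=101, p(14)=135, p(15)=176, p(16)=231, p(17)=297, p(18)=385, p(19)=490, p(20)=627, p(21)=792, p(22)=1002, p(23)=1255, p(24)=1575, p(25)=1958, p(26)=2436, p(27)=3010, p(28)=3718, p(29)=4565, p(30)=5604, p(31)=6842, p(32)=8349, p(33)=10143, p(34)=12310, p(35)=14883, p(36)=17977, p(37)=21637, p(38)=26015.
Final step: p(39) = p(38) + p(37) - p(34) - p(32) + p(27) + p(24) - p(17) - p(13) + p(4)
= 26015 + 21637 - 12310 - 8349 + 3010 + 1575 - 297 - 101 + 5
= 31185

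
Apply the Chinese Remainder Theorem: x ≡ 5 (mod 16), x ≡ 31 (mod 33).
229

Using Chinese Remainder Theorem:
M = 16 × 33 = 528
M1 = 33, M2 = 16
y1 = 33^(-1) mod 16 = 1
y2 = 16^(-1) mod 33 = 31
x = (5×33×1 + 31×16×31) mod 528 = 229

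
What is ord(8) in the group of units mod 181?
60

181 is prime, so ord(8) divides φ(181) = 180.
Divisors of 180: 1, 2, 3, 4, 5, 6, 9, 10, 12, 15, 18, 20, 30, 36, 45, 60, 90, 180.
Repeated squaring: 8^1 ≡ 8, 8^2 ≡ 64, 8^4 ≡ 114, 8^8 ≡ 145, 8^16 ≡ 29, 8^32 ≡ 117, 8^64 ≡ 114, 8^128 ≡ 145 (mod 181).
Test 8^d mod 181 for each divisor d in increasing order:
8^1 ≡ 8
8^2 ≡ 64
8^3 = 8^2·8^1 ≡ 150
8^4 ≡ 114
8^5 = 8^4·8^1 ≡ 7
8^6 = 8^4·8^2 ≡ 56
8^9 = 8^8·8^1 ≡ 74
8^10 = 8^8·8^2 ≡ 49
8^12 = 8^8·8^4 ≡ 59
8^15 = 8^8·8^4·8^2·8^1 ≡ 162
8^18 = 8^16·8^2 ≡ 46
8^20 = 8^16·8^4 ≡ 48
8^30 = 8^16·8^8·8^4·8^2 ≡ 180
8^36 = 8^32·8^4 ≡ 125
8^45 = 8^32·8^8·8^4·8^1 ≡ 19
8^60 = 8^32·8^16·8^8·8^4 ≡ 1  ← first divisor giving 1
The order is 60.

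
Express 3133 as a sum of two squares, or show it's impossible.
18² + 53² (a=18, b=53)

Factorization: 3133 = 13 × 241
By Fermat: n is sum of two squares iff every prime p ≡ 3 (mod 4) appears to even power.
All primes ≡ 3 (mod 4) appear to even power.
Search a = 0, 1, 2, … for 3133 - a² a perfect square: first hit at a = 18: 3133 - 324 = 2809 = 53².
3133 = 18² + 53² = 324 + 2809 ✓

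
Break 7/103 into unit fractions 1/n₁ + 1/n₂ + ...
1/15 + 1/773 + 1/1194285

Greedy algorithm:
7/103: ceiling(103/7) = 15, use 1/15
2/1545: ceiling(1545/2) = 773, use 1/773
1/1194285: ceiling(1194285/1) = 1194285, use 1/1194285
Result: 7/103 = 1/15 + 1/773 + 1/1194285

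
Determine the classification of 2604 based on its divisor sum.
abundant

Proper divisors of 2604: sum = 1 + 2 + 3 + 4 + 6 + 7 + 12 + 14 + ... + 434 + 651 + 868 + 1302 (23 divisors) = 4564
Since 4564 > 2604, 2604 is abundant.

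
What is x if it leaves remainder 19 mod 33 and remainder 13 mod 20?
613

Using Chinese Remainder Theorem:
M = 33 × 20 = 660
M1 = 20, M2 = 33
y1 = 20^(-1) mod 33 = 5
y2 = 33^(-1) mod 20 = 17
x = (19×20×5 + 13×33×17) mod 660 = 613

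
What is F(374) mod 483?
428

Matrix identity: Q^n = [[F_(n+1), F_n], [F_n, F_(n-1)]] with Q = [[1,1],[1,0]].
n = 374 = 101110110₂. Square-and-multiply, entries mod 483:
Q^1 = [[1,1],[1,0]]
Q^2 = (Q^1)² = [[2,1],[1,1]]
Q^5 = (Q^2)²·Q = [[8,5],[5,3]]
Q^11 = (Q^5)²·Q = [[144,89],[89,55]]
Q^23 = (Q^11)²·Q = [[0,160],[160,323]]
Q^46 = (Q^23)² = [[1,482],[482,2]]
Q^93 = (Q^46)²·Q = [[482,2],[2,480]]
Q^187 = (Q^93)²·Q = [[480,5],[5,475]]
Q^374 = (Q^187)² = [[34,428],[428,89]]
F_374 mod 483 = Q^374[0][1] = 428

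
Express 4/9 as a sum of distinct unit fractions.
1/3 + 1/9

Greedy algorithm:
4/9: ceiling(9/4) = 3, use 1/3
1/9: ceiling(9/1) = 9, use 1/9
Result: 4/9 = 1/3 + 1/9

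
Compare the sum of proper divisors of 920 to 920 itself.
abundant

Proper divisors of 920: sum = 1 + 2 + 4 + 5 + 8 + 10 + 20 + 23 + 40 + 46 + 92 + 115 + 184 + 230 + 460 = 1240
Since 1240 > 920, 920 is abundant.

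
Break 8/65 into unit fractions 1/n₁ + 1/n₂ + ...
1/9 + 1/84 + 1/16380

Greedy algorithm:
8/65: ceiling(65/8) = 9, use 1/9
7/585: ceiling(585/7) = 84, use 1/84
1/16380: ceiling(16380/1) = 16380, use 1/16380
Result: 8/65 = 1/9 + 1/84 + 1/16380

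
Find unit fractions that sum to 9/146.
1/17 + 1/355 + 1/293704 + 1/129392765720

Greedy algorithm:
9/146: ceiling(146/9) = 17, use 1/17
7/2482: ceiling(2482/7) = 355, use 1/355
3/881110: ceiling(881110/3) = 293704, use 1/293704
1/129392765720: ceiling(129392765720/1) = 129392765720, use 1/129392765720
Result: 9/146 = 1/17 + 1/355 + 1/293704 + 1/129392765720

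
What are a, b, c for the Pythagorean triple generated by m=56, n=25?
(2511, 2800, 3761)

Euclid's formula: a = m² - n², b = 2mn, c = m² + n²
m = 56, n = 25
a = 56² - 25² = 3136 - 625 = 2511
b = 2 × 56 × 25 = 2800
c = 56² + 25² = 3136 + 625 = 3761
Verification: 2511² + 2800² = 6305121 + 7840000 = 14145121 = 3761² ✓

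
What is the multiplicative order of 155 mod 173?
172

173 is prime, so ord(155) divides φ(173) = 172.
Divisors of 172: 1, 2, 4, 43, 86, 172.
Repeated squaring: 155^1 ≡ 155, 155^2 ≡ 151, 155^4 ≡ 138, 155^8 ≡ 14, 155^16 ≡ 23, 155^32 ≡ 10, 155^64 ≡ 100, 155^128 ≡ 139 (mod 173).
Test 155^d mod 173 for each divisor d in increasing order:
155^1 ≡ 155
155^2 ≡ 151
155^4 ≡ 138
155^43 = 155^32·155^8·155^2·155^1 ≡ 80
155^86 = 155^64·155^16·155^4·155^2 ≡ 172
155^172 = 155^128·155^32·155^8·155^4 ≡ 1  ← first divisor giving 1
The order is 172.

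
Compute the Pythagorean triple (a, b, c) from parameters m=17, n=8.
(225, 272, 353)

Euclid's formula: a = m² - n², b = 2mn, c = m² + n²
m = 17, n = 8
a = 17² - 8² = 289 - 64 = 225
b = 2 × 17 × 8 = 272
c = 17² + 8² = 289 + 64 = 353
Verification: 225² + 272² = 50625 + 73984 = 124609 = 353² ✓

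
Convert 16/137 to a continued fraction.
[0; 8, 1, 1, 3, 2]

Euclidean algorithm steps:
16 = 0 × 137 + 16
137 = 8 × 16 + 9
16 = 1 × 9 + 7
9 = 1 × 7 + 2
7 = 3 × 2 + 1
2 = 2 × 1 + 0
Continued fraction: [0; 8, 1, 1, 3, 2]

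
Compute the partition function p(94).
92669720

p(n) counts ways to write n as a sum of positive integers (order ignored).
Euler's pentagonal recurrence: p(k) = p(k-1) + p(k-2) - p(k-5) - p(k-7) + p(k-12) + p(k-15) - ... (offsets j(3j∓1)/2, signs ++--, p(0)=1, p(<0)=0).
DP table for k = 0..93: p(0)=1, p(1)=1, p(2)=2, p(3)=3, p(4)=5, p(5)=7, p(6)=11, p(7)=15, p(8)=22, p(9)=30, p(10)=42, p(11)=56, p(12)=77, p(13)=101, p(14)=135, p(15)=176, p(16)=231, p(17)=297, p(18)=385, p(19)=490, p(20)=627, p(21)=792, p(22)=1002, p(23)=1255, p(24)=1575, p(25)=1958, p(26)=2436, p(27)=3010, p(28)=3718, p(29)=4565, p(30)=5604, p(31)=6842, p(32)=8349, p(33)=10143, p(34)=12310, p(35)=14883, p(36)=17977, p(37)=21637, p(38)=26015, p(39)=31185, p(40)=37338, p(41)=44583, p(42)=53174, p(43)=63261, p(44)=75175, p(45)=89134, p(46)=105558, p(47)=124754, p(48)=147273, p(49)=173525, p(50)=204226, p(51)=239943, p(52)=281589, p(53)=329931, p(54)=386155, p(55)=451276, p(56)=526823, p(57)=614154, p(58)=715220, p(59)=831820, p(60)=966467, p(61)=1121505, p(62)=1300156, p(63)=1505499, p(64)=1741630, p(65)=2012558, p(66)=2323520, p(67)=2679689, p(68)=3087735, p(69)=3554345, p(70)=4087968, p(71)=4697205, p(72)=5392783, p(73)=6185689, p(74)=7089500, p(75)=8118264, p(76)=9289091, p(77)=10619863, p(78)=12132164, p(79)=13848650, p(80)=15796476, p(81)=18004327, p(82)=20506255, p(83)=23338469, p(84)=26543660, p(85)=30167357, p(86)=34262962, p(87)=38887673, p(88)=44108109, p(89)=49995925, p(90)=56634173, p(91)=64112359, p(92)=72533807, p(93)=82010177.
Final step: p(94) = p(93) + p(92) - p(89) - p(87) + p(82) + p(79) - p(72) - p(68) + p(59) + p(54) - p(43) - p(37) + p(24) + p(17) - p(2)
= 82010177 + 72533807 - 49995925 - 38887673 + 20506255 + 13848650 - 5392783 - 3087735 + 831820 + 386155 - 63261 - 21637 + 1575 + 297 - 2
= 92669720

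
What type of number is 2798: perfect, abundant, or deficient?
deficient

Proper divisors of 2798: sum = 1 + 2 + 1399 = 1402
Since 1402 < 2798, 2798 is deficient.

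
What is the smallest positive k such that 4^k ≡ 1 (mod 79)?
39

79 is prime, so ord(4) divides φ(79) = 78.
Divisors of 78: 1, 2, 3, 6, 13, 26, 39, 78.
Repeated squaring: 4^1 ≡ 4, 4^2 ≡ 16, 4^4 ≡ 19, 4^8 ≡ 45, 4^16 ≡ 50, 4^32 ≡ 51, 4^64 ≡ 73 (mod 79).
Test 4^d mod 79 for each divisor d in increasing order:
4^1 ≡ 4
4^2 ≡ 16
4^3 = 4^2·4^1 ≡ 64
4^6 = 4^4·4^2 ≡ 67
4^13 = 4^8·4^4·4^1 ≡ 23
4^26 = 4^16·4^8·4^2 ≡ 55
4^39 = 4^32·4^4·4^2·4^1 ≡ 1  ← first divisor giving 1
The order is 39.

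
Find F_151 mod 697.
608

Matrix identity: Q^n = [[F_(n+1), F_n], [F_n, F_(n-1)]] with Q = [[1,1],[1,0]].
n = 151 = 10010111₂. Square-and-multiply, entries mod 697:
Q^1 = [[1,1],[1,0]]
Q^2 = (Q^1)² = [[2,1],[1,1]]
Q^4 = (Q^2)² = [[5,3],[3,2]]
Q^9 = (Q^4)²·Q = [[55,34],[34,21]]
Q^18 = (Q^9)² = [[696,493],[493,203]]
Q^37 = (Q^18)²·Q = [[409,494],[494,612]]
Q^75 = (Q^37)²·Q = [[530,87],[87,443]]
Q^151 = (Q^75)²·Q = [[225,608],[608,314]]
F_151 mod 697 = Q^151[0][1] = 608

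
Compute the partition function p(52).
281589

p(n) counts ways to write n as a sum of positive integers (order ignored).
Euler's pentagonal recurrence: p(k) = p(k-1) + p(k-2) - p(k-5) - p(k-7) + p(k-12) + p(k-15) - ... (offsets j(3j∓1)/2, signs ++--, p(0)=1, p(<0)=0).
DP table for k = 0..51: p(0)=1, p(1)=1, p(2)=2, p(3)=3, p(4)=5, p(5)=7, p(6)=11, p(7)=15, p(8)=22, p(9)=30, p(10)=42, p(11)=56, p(12)=77, p(13)=101, p(14)=135, p(15)=176, p(16)=231, p(17)=297, p(18)=385, p(19)=490, p(20)=627, p(21)=792, p(22)=1002, p(23)=1255, p(24)=1575, p(25)=1958, p(26)=2436, p(27)=3010, p(28)=3718, p(29)=4565, p(30)=5604, p(31)=6842, p(32)=8349, p(33)=10143, p(34)=12310, p(35)=14883, p(36)=17977, p(37)=21637, p(38)=26015, p(39)=31185, p(40)=37338, p(41)=44583, p(42)=53174, p(43)=63261, p(44)=75175, p(45)=89134, p(46)=105558, p(47)=124754, p(48)=147273, p(49)=173525, p(50)=204226, p(51)=239943.
Final step: p(52) = p(51) + p(50) - p(47) - p(45) + p(40) + p(37) - p(30) - p(26) + p(17) + p(12) - p(1)
= 239943 + 204226 - 124754 - 89134 + 37338 + 21637 - 5604 - 2436 + 297 + 77 - 1
= 281589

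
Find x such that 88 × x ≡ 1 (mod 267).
88

gcd(88, 267) = 1, so the inverse exists.
Extended Euclidean algorithm on (267, 88):
267 = 3 × 88 + 3  ⟹  3 = (1)·267 + (-3)·88
88 = 29 × 3 + 1  ⟹  1 = (-29)·267 + (88)·88
So (88)·88 ≡ 1 (mod 267), i.e. 88^(-1) ≡ 88 (mod 267).
Check: 88 × 88 = 7744 ≡ 1 (mod 267)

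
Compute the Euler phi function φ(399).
216

399 = 3 × 7 × 19
φ(n) = n × ∏(1 - 1/p) for each prime p dividing n
φ(399) = 399 × (1 - 1/3) × (1 - 1/7) × (1 - 1/19) = 216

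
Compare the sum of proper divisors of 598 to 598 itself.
deficient

Proper divisors of 598: sum = 1 + 2 + 13 + 23 + 26 + 46 + 299 = 410
Since 410 < 598, 598 is deficient.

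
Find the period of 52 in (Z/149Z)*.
148

149 is prime, so ord(52) divides φ(149) = 148.
Divisors of 148: 1, 2, 4, 37, 74, 148.
Repeated squaring: 52^1 ≡ 52, 52^2 ≡ 22, 52^4 ≡ 37, 52^8 ≡ 28, 52^16 ≡ 39, 52^32 ≡ 31, 52^64 ≡ 67, 52^128 ≡ 19 (mod 149).
Test 52^d mod 149 for each divisor d in increasing order:
52^1 ≡ 52
52^2 ≡ 22
52^4 ≡ 37
52^37 = 52^32·52^4·52^1 ≡ 44
52^74 = 52^64·52^8·52^2 ≡ 148
52^148 = 52^128·52^16·52^4 ≡ 1  ← first divisor giving 1
The order is 148.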